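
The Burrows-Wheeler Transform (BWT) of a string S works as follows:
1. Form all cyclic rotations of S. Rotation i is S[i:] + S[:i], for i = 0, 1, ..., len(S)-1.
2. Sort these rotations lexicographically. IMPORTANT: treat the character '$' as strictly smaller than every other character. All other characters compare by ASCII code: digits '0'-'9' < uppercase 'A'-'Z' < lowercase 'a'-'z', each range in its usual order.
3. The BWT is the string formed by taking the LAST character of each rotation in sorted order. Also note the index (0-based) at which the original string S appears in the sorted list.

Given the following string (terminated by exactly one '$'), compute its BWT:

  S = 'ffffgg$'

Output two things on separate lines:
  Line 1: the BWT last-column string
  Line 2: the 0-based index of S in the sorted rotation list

All 7 rotations (rotation i = S[i:]+S[:i]):
  rot[0] = ffffgg$
  rot[1] = fffgg$f
  rot[2] = ffgg$ff
  rot[3] = fgg$fff
  rot[4] = gg$ffff
  rot[5] = g$ffffg
  rot[6] = $ffffgg
Sorted (with $ < everything):
  sorted[0] = $ffffgg  (last char: 'g')
  sorted[1] = ffffgg$  (last char: '$')
  sorted[2] = fffgg$f  (last char: 'f')
  sorted[3] = ffgg$ff  (last char: 'f')
  sorted[4] = fgg$fff  (last char: 'f')
  sorted[5] = g$ffffg  (last char: 'g')
  sorted[6] = gg$ffff  (last char: 'f')
Last column: g$fffgf
Original string S is at sorted index 1

Answer: g$fffgf
1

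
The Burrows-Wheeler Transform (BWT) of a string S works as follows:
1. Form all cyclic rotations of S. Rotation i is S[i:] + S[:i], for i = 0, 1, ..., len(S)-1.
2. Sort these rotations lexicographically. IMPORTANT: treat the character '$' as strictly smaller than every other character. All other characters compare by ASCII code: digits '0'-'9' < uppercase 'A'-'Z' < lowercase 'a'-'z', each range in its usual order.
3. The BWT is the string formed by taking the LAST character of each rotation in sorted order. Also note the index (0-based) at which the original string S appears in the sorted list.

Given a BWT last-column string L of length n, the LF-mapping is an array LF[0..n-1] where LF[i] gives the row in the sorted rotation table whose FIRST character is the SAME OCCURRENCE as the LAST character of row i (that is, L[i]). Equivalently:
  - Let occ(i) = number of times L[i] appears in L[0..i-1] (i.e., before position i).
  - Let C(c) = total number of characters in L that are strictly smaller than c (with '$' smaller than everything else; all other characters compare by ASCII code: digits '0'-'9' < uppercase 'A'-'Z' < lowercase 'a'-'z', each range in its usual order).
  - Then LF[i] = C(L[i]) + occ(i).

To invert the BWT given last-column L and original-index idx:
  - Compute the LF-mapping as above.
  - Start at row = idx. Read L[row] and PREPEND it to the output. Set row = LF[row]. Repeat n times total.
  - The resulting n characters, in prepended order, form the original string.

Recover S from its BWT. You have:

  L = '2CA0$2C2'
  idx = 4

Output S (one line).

Answer: 2CC02A2$

Derivation:
LF mapping: 2 6 5 1 0 3 7 4
Walk LF starting at row 4, prepending L[row]:
  step 1: row=4, L[4]='$', prepend. Next row=LF[4]=0
  step 2: row=0, L[0]='2', prepend. Next row=LF[0]=2
  step 3: row=2, L[2]='A', prepend. Next row=LF[2]=5
  step 4: row=5, L[5]='2', prepend. Next row=LF[5]=3
  step 5: row=3, L[3]='0', prepend. Next row=LF[3]=1
  step 6: row=1, L[1]='C', prepend. Next row=LF[1]=6
  step 7: row=6, L[6]='C', prepend. Next row=LF[6]=7
  step 8: row=7, L[7]='2', prepend. Next row=LF[7]=4
Reversed output: 2CC02A2$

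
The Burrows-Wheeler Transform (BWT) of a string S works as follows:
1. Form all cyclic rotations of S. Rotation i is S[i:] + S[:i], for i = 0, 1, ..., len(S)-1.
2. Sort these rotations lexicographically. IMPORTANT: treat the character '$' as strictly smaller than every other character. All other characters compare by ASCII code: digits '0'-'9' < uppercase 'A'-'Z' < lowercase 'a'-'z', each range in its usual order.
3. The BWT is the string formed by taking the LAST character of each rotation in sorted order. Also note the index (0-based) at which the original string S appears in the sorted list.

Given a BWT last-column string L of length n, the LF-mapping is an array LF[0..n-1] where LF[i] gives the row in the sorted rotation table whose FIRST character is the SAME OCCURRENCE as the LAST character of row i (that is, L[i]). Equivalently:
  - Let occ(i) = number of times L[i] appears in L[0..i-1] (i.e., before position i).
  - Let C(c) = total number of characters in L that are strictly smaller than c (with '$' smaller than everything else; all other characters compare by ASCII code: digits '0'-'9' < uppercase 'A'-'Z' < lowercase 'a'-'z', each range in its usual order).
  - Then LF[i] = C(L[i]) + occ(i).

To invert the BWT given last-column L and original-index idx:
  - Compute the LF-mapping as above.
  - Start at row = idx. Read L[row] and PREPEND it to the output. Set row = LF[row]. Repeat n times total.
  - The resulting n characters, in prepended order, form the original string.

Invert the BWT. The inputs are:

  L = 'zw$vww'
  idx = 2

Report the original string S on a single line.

Answer: wvwwz$

Derivation:
LF mapping: 5 2 0 1 3 4
Walk LF starting at row 2, prepending L[row]:
  step 1: row=2, L[2]='$', prepend. Next row=LF[2]=0
  step 2: row=0, L[0]='z', prepend. Next row=LF[0]=5
  step 3: row=5, L[5]='w', prepend. Next row=LF[5]=4
  step 4: row=4, L[4]='w', prepend. Next row=LF[4]=3
  step 5: row=3, L[3]='v', prepend. Next row=LF[3]=1
  step 6: row=1, L[1]='w', prepend. Next row=LF[1]=2
Reversed output: wvwwz$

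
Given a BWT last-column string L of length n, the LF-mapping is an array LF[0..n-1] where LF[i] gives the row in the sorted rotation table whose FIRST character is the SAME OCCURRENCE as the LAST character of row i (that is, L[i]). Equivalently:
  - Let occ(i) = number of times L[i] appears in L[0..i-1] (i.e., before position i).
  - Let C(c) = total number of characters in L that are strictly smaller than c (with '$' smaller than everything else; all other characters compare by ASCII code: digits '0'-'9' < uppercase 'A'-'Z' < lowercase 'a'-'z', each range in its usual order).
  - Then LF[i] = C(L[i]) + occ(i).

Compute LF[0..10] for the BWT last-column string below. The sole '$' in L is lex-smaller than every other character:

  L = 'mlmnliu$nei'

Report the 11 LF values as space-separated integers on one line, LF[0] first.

Char counts: '$':1, 'e':1, 'i':2, 'l':2, 'm':2, 'n':2, 'u':1
C (first-col start): C('$')=0, C('e')=1, C('i')=2, C('l')=4, C('m')=6, C('n')=8, C('u')=10
L[0]='m': occ=0, LF[0]=C('m')+0=6+0=6
L[1]='l': occ=0, LF[1]=C('l')+0=4+0=4
L[2]='m': occ=1, LF[2]=C('m')+1=6+1=7
L[3]='n': occ=0, LF[3]=C('n')+0=8+0=8
L[4]='l': occ=1, LF[4]=C('l')+1=4+1=5
L[5]='i': occ=0, LF[5]=C('i')+0=2+0=2
L[6]='u': occ=0, LF[6]=C('u')+0=10+0=10
L[7]='$': occ=0, LF[7]=C('$')+0=0+0=0
L[8]='n': occ=1, LF[8]=C('n')+1=8+1=9
L[9]='e': occ=0, LF[9]=C('e')+0=1+0=1
L[10]='i': occ=1, LF[10]=C('i')+1=2+1=3

Answer: 6 4 7 8 5 2 10 0 9 1 3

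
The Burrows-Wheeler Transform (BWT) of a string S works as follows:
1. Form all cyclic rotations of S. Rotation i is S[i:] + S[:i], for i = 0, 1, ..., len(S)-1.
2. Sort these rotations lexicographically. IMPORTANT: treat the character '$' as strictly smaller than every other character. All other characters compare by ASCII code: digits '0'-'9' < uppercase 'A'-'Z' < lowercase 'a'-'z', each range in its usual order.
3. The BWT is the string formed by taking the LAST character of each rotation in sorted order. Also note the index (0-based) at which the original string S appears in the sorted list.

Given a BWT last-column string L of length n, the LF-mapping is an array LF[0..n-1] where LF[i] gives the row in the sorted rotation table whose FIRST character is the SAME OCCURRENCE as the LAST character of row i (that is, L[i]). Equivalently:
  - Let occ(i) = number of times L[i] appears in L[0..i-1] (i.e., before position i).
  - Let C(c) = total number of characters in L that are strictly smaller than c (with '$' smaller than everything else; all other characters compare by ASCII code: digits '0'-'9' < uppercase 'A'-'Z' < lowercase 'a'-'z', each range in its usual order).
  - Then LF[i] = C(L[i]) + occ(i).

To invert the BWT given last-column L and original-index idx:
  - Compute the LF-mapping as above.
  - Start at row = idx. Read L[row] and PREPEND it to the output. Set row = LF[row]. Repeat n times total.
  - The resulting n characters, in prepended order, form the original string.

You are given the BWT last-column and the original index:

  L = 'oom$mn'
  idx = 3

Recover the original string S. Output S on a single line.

Answer: nommo$

Derivation:
LF mapping: 4 5 1 0 2 3
Walk LF starting at row 3, prepending L[row]:
  step 1: row=3, L[3]='$', prepend. Next row=LF[3]=0
  step 2: row=0, L[0]='o', prepend. Next row=LF[0]=4
  step 3: row=4, L[4]='m', prepend. Next row=LF[4]=2
  step 4: row=2, L[2]='m', prepend. Next row=LF[2]=1
  step 5: row=1, L[1]='o', prepend. Next row=LF[1]=5
  step 6: row=5, L[5]='n', prepend. Next row=LF[5]=3
Reversed output: nommo$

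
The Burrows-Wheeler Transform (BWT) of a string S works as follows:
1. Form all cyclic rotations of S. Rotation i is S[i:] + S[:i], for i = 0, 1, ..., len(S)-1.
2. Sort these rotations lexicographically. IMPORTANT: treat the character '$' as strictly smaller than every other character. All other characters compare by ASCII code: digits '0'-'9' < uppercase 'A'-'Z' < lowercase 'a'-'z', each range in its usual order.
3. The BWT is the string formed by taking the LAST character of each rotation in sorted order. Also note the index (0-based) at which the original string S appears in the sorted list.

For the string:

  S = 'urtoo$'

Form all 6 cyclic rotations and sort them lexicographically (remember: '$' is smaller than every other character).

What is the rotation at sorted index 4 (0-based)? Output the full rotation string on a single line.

All 6 rotations (rotation i = S[i:]+S[:i]):
  rot[0] = urtoo$
  rot[1] = rtoo$u
  rot[2] = too$ur
  rot[3] = oo$urt
  rot[4] = o$urto
  rot[5] = $urtoo
Sorted (with $ < everything):
  sorted[0] = $urtoo
  sorted[1] = o$urto
  sorted[2] = oo$urt
  sorted[3] = rtoo$u
  sorted[4] = too$ur
  sorted[5] = urtoo$
sorted[4] = too$ur

Answer: too$ur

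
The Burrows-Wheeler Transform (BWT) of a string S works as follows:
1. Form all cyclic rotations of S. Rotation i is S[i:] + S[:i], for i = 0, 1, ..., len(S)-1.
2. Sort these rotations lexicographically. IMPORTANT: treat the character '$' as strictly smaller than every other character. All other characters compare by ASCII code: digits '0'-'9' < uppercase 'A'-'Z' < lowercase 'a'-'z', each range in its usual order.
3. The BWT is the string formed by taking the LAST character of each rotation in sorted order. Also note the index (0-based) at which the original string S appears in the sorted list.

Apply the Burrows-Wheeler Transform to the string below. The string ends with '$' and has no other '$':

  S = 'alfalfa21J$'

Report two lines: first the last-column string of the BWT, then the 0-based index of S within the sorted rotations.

All 11 rotations (rotation i = S[i:]+S[:i]):
  rot[0] = alfalfa21J$
  rot[1] = lfalfa21J$a
  rot[2] = falfa21J$al
  rot[3] = alfa21J$alf
  rot[4] = lfa21J$alfa
  rot[5] = fa21J$alfal
  rot[6] = a21J$alfalf
  rot[7] = 21J$alfalfa
  rot[8] = 1J$alfalfa2
  rot[9] = J$alfalfa21
  rot[10] = $alfalfa21J
Sorted (with $ < everything):
  sorted[0] = $alfalfa21J  (last char: 'J')
  sorted[1] = 1J$alfalfa2  (last char: '2')
  sorted[2] = 21J$alfalfa  (last char: 'a')
  sorted[3] = J$alfalfa21  (last char: '1')
  sorted[4] = a21J$alfalf  (last char: 'f')
  sorted[5] = alfa21J$alf  (last char: 'f')
  sorted[6] = alfalfa21J$  (last char: '$')
  sorted[7] = fa21J$alfal  (last char: 'l')
  sorted[8] = falfa21J$al  (last char: 'l')
  sorted[9] = lfa21J$alfa  (last char: 'a')
  sorted[10] = lfalfa21J$a  (last char: 'a')
Last column: J2a1ff$llaa
Original string S is at sorted index 6

Answer: J2a1ff$llaa
6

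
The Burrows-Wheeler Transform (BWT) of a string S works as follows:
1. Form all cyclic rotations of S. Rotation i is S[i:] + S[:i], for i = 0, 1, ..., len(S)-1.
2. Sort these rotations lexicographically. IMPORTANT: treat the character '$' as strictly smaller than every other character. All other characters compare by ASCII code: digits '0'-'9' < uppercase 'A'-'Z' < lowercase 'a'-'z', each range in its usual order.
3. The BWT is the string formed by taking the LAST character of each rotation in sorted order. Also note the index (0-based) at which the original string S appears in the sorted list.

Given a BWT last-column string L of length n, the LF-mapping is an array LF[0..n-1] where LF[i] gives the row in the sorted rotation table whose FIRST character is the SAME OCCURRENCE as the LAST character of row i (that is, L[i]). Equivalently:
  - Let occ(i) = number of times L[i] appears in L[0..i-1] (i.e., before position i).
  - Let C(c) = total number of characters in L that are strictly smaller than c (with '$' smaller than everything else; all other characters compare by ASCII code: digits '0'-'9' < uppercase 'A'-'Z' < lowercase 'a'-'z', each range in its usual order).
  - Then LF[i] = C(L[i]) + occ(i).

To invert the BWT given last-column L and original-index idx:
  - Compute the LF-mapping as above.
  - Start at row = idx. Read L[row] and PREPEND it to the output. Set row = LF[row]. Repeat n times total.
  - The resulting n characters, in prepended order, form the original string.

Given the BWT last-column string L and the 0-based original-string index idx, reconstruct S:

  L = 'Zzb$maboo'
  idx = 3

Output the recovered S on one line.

Answer: bamboozZ$

Derivation:
LF mapping: 1 8 3 0 5 2 4 6 7
Walk LF starting at row 3, prepending L[row]:
  step 1: row=3, L[3]='$', prepend. Next row=LF[3]=0
  step 2: row=0, L[0]='Z', prepend. Next row=LF[0]=1
  step 3: row=1, L[1]='z', prepend. Next row=LF[1]=8
  step 4: row=8, L[8]='o', prepend. Next row=LF[8]=7
  step 5: row=7, L[7]='o', prepend. Next row=LF[7]=6
  step 6: row=6, L[6]='b', prepend. Next row=LF[6]=4
  step 7: row=4, L[4]='m', prepend. Next row=LF[4]=5
  step 8: row=5, L[5]='a', prepend. Next row=LF[5]=2
  step 9: row=2, L[2]='b', prepend. Next row=LF[2]=3
Reversed output: bamboozZ$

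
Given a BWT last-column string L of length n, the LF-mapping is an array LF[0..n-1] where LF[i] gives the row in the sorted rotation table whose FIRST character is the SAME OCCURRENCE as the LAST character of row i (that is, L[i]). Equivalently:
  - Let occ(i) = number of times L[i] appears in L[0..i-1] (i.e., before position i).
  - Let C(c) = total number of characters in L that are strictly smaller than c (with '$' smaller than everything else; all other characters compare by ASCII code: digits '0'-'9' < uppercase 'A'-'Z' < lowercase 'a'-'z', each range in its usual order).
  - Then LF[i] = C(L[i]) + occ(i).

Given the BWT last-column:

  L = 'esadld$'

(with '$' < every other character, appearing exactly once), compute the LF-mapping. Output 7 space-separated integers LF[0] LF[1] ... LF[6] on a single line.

Answer: 4 6 1 2 5 3 0

Derivation:
Char counts: '$':1, 'a':1, 'd':2, 'e':1, 'l':1, 's':1
C (first-col start): C('$')=0, C('a')=1, C('d')=2, C('e')=4, C('l')=5, C('s')=6
L[0]='e': occ=0, LF[0]=C('e')+0=4+0=4
L[1]='s': occ=0, LF[1]=C('s')+0=6+0=6
L[2]='a': occ=0, LF[2]=C('a')+0=1+0=1
L[3]='d': occ=0, LF[3]=C('d')+0=2+0=2
L[4]='l': occ=0, LF[4]=C('l')+0=5+0=5
L[5]='d': occ=1, LF[5]=C('d')+1=2+1=3
L[6]='$': occ=0, LF[6]=C('$')+0=0+0=0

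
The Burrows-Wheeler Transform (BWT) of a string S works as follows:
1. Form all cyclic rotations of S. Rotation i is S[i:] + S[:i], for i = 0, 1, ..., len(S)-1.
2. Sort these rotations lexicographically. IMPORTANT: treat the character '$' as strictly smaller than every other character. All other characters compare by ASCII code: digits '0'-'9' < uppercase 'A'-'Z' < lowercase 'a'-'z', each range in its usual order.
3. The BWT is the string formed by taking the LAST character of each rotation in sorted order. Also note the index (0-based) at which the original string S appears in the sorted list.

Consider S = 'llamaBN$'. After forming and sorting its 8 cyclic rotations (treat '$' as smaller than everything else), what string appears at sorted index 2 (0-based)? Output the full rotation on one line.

All 8 rotations (rotation i = S[i:]+S[:i]):
  rot[0] = llamaBN$
  rot[1] = lamaBN$l
  rot[2] = amaBN$ll
  rot[3] = maBN$lla
  rot[4] = aBN$llam
  rot[5] = BN$llama
  rot[6] = N$llamaB
  rot[7] = $llamaBN
Sorted (with $ < everything):
  sorted[0] = $llamaBN
  sorted[1] = BN$llama
  sorted[2] = N$llamaB
  sorted[3] = aBN$llam
  sorted[4] = amaBN$ll
  sorted[5] = lamaBN$l
  sorted[6] = llamaBN$
  sorted[7] = maBN$lla
sorted[2] = N$llamaB

Answer: N$llamaB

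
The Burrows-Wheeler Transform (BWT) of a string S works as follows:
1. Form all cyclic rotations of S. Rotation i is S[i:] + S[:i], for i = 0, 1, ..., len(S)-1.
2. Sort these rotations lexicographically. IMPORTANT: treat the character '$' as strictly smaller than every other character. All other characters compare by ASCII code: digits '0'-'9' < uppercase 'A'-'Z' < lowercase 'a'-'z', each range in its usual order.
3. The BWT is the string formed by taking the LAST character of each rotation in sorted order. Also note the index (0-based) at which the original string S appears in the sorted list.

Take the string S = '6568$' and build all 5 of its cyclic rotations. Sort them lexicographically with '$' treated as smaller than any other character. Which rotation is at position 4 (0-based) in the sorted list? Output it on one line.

All 5 rotations (rotation i = S[i:]+S[:i]):
  rot[0] = 6568$
  rot[1] = 568$6
  rot[2] = 68$65
  rot[3] = 8$656
  rot[4] = $6568
Sorted (with $ < everything):
  sorted[0] = $6568
  sorted[1] = 568$6
  sorted[2] = 6568$
  sorted[3] = 68$65
  sorted[4] = 8$656
sorted[4] = 8$656

Answer: 8$656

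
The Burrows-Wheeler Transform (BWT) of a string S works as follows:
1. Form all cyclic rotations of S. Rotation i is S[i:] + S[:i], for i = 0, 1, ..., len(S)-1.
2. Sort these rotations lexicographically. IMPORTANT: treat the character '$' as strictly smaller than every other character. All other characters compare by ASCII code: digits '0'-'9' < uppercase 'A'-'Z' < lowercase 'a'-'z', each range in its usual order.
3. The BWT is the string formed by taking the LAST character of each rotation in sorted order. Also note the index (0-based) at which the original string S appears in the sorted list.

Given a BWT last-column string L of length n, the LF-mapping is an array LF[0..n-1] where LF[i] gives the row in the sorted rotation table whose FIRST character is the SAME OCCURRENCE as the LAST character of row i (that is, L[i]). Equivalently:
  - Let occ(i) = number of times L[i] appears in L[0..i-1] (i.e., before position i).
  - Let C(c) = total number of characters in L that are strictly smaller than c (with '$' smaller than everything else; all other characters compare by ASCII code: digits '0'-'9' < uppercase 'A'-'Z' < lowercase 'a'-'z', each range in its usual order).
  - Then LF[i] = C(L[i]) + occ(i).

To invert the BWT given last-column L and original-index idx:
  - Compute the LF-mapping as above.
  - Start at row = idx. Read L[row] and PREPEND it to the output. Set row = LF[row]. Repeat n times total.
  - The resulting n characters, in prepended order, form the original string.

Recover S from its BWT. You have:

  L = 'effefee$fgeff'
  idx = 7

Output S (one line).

Answer: feeeffgffefe$

Derivation:
LF mapping: 1 6 7 2 8 3 4 0 9 12 5 10 11
Walk LF starting at row 7, prepending L[row]:
  step 1: row=7, L[7]='$', prepend. Next row=LF[7]=0
  step 2: row=0, L[0]='e', prepend. Next row=LF[0]=1
  step 3: row=1, L[1]='f', prepend. Next row=LF[1]=6
  step 4: row=6, L[6]='e', prepend. Next row=LF[6]=4
  step 5: row=4, L[4]='f', prepend. Next row=LF[4]=8
  step 6: row=8, L[8]='f', prepend. Next row=LF[8]=9
  step 7: row=9, L[9]='g', prepend. Next row=LF[9]=12
  step 8: row=12, L[12]='f', prepend. Next row=LF[12]=11
  step 9: row=11, L[11]='f', prepend. Next row=LF[11]=10
  step 10: row=10, L[10]='e', prepend. Next row=LF[10]=5
  step 11: row=5, L[5]='e', prepend. Next row=LF[5]=3
  step 12: row=3, L[3]='e', prepend. Next row=LF[3]=2
  step 13: row=2, L[2]='f', prepend. Next row=LF[2]=7
Reversed output: feeeffgffefe$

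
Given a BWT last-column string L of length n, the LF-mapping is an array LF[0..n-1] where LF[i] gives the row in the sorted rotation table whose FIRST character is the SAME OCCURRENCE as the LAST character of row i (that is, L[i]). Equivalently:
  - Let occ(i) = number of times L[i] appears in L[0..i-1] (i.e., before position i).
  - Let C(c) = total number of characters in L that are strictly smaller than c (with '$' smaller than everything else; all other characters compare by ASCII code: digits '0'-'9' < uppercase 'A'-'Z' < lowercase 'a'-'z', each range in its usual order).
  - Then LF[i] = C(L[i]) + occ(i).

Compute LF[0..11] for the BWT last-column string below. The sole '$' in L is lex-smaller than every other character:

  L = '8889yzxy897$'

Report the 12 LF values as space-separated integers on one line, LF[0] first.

Char counts: '$':1, '7':1, '8':4, '9':2, 'x':1, 'y':2, 'z':1
C (first-col start): C('$')=0, C('7')=1, C('8')=2, C('9')=6, C('x')=8, C('y')=9, C('z')=11
L[0]='8': occ=0, LF[0]=C('8')+0=2+0=2
L[1]='8': occ=1, LF[1]=C('8')+1=2+1=3
L[2]='8': occ=2, LF[2]=C('8')+2=2+2=4
L[3]='9': occ=0, LF[3]=C('9')+0=6+0=6
L[4]='y': occ=0, LF[4]=C('y')+0=9+0=9
L[5]='z': occ=0, LF[5]=C('z')+0=11+0=11
L[6]='x': occ=0, LF[6]=C('x')+0=8+0=8
L[7]='y': occ=1, LF[7]=C('y')+1=9+1=10
L[8]='8': occ=3, LF[8]=C('8')+3=2+3=5
L[9]='9': occ=1, LF[9]=C('9')+1=6+1=7
L[10]='7': occ=0, LF[10]=C('7')+0=1+0=1
L[11]='$': occ=0, LF[11]=C('$')+0=0+0=0

Answer: 2 3 4 6 9 11 8 10 5 7 1 0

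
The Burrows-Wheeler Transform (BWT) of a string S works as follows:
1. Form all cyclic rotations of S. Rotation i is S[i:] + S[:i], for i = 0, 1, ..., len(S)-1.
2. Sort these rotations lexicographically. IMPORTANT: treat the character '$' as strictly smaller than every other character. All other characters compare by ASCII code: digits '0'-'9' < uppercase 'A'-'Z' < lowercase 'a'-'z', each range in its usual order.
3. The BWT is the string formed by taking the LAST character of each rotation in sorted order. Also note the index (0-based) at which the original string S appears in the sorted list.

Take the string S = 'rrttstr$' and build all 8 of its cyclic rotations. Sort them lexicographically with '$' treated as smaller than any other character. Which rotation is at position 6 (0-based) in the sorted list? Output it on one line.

Answer: tstr$rrt

Derivation:
All 8 rotations (rotation i = S[i:]+S[:i]):
  rot[0] = rrttstr$
  rot[1] = rttstr$r
  rot[2] = ttstr$rr
  rot[3] = tstr$rrt
  rot[4] = str$rrtt
  rot[5] = tr$rrtts
  rot[6] = r$rrttst
  rot[7] = $rrttstr
Sorted (with $ < everything):
  sorted[0] = $rrttstr
  sorted[1] = r$rrttst
  sorted[2] = rrttstr$
  sorted[3] = rttstr$r
  sorted[4] = str$rrtt
  sorted[5] = tr$rrtts
  sorted[6] = tstr$rrt
  sorted[7] = ttstr$rr
sorted[6] = tstr$rrt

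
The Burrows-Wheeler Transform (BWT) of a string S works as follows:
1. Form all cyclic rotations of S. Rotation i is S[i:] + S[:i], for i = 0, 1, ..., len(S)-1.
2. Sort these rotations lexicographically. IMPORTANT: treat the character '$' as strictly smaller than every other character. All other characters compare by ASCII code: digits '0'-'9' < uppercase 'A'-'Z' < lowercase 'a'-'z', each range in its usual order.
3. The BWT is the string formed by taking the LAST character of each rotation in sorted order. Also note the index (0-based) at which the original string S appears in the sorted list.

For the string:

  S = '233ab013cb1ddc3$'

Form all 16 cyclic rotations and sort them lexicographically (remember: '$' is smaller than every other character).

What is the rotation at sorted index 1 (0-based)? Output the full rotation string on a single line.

Answer: 013cb1ddc3$233ab

Derivation:
All 16 rotations (rotation i = S[i:]+S[:i]):
  rot[0] = 233ab013cb1ddc3$
  rot[1] = 33ab013cb1ddc3$2
  rot[2] = 3ab013cb1ddc3$23
  rot[3] = ab013cb1ddc3$233
  rot[4] = b013cb1ddc3$233a
  rot[5] = 013cb1ddc3$233ab
  rot[6] = 13cb1ddc3$233ab0
  rot[7] = 3cb1ddc3$233ab01
  rot[8] = cb1ddc3$233ab013
  rot[9] = b1ddc3$233ab013c
  rot[10] = 1ddc3$233ab013cb
  rot[11] = ddc3$233ab013cb1
  rot[12] = dc3$233ab013cb1d
  rot[13] = c3$233ab013cb1dd
  rot[14] = 3$233ab013cb1ddc
  rot[15] = $233ab013cb1ddc3
Sorted (with $ < everything):
  sorted[0] = $233ab013cb1ddc3
  sorted[1] = 013cb1ddc3$233ab
  sorted[2] = 13cb1ddc3$233ab0
  sorted[3] = 1ddc3$233ab013cb
  sorted[4] = 233ab013cb1ddc3$
  sorted[5] = 3$233ab013cb1ddc
  sorted[6] = 33ab013cb1ddc3$2
  sorted[7] = 3ab013cb1ddc3$23
  sorted[8] = 3cb1ddc3$233ab01
  sorted[9] = ab013cb1ddc3$233
  sorted[10] = b013cb1ddc3$233a
  sorted[11] = b1ddc3$233ab013c
  sorted[12] = c3$233ab013cb1dd
  sorted[13] = cb1ddc3$233ab013
  sorted[14] = dc3$233ab013cb1d
  sorted[15] = ddc3$233ab013cb1
sorted[1] = 013cb1ddc3$233ab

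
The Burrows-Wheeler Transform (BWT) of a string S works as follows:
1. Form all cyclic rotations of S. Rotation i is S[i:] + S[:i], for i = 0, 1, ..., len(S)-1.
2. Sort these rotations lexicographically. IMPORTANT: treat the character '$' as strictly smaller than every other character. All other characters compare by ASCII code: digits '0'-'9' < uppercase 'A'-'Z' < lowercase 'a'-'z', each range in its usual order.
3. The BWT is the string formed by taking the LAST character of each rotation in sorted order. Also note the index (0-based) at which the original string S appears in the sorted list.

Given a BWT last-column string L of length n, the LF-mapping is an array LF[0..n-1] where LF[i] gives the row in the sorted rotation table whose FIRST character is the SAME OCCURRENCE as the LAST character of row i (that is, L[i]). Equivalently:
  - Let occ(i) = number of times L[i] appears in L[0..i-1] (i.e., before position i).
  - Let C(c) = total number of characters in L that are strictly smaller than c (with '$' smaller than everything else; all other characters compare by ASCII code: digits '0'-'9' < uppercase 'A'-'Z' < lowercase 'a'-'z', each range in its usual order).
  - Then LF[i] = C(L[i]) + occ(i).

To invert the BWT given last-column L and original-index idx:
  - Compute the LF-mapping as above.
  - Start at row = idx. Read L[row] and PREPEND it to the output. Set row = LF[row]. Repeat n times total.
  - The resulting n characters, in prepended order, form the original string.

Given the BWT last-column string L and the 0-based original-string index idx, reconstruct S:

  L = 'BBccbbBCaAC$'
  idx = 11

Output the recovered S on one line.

Answer: cBAbCabBCcB$

Derivation:
LF mapping: 2 3 10 11 8 9 4 5 7 1 6 0
Walk LF starting at row 11, prepending L[row]:
  step 1: row=11, L[11]='$', prepend. Next row=LF[11]=0
  step 2: row=0, L[0]='B', prepend. Next row=LF[0]=2
  step 3: row=2, L[2]='c', prepend. Next row=LF[2]=10
  step 4: row=10, L[10]='C', prepend. Next row=LF[10]=6
  step 5: row=6, L[6]='B', prepend. Next row=LF[6]=4
  step 6: row=4, L[4]='b', prepend. Next row=LF[4]=8
  step 7: row=8, L[8]='a', prepend. Next row=LF[8]=7
  step 8: row=7, L[7]='C', prepend. Next row=LF[7]=5
  step 9: row=5, L[5]='b', prepend. Next row=LF[5]=9
  step 10: row=9, L[9]='A', prepend. Next row=LF[9]=1
  step 11: row=1, L[1]='B', prepend. Next row=LF[1]=3
  step 12: row=3, L[3]='c', prepend. Next row=LF[3]=11
Reversed output: cBAbCabBCcB$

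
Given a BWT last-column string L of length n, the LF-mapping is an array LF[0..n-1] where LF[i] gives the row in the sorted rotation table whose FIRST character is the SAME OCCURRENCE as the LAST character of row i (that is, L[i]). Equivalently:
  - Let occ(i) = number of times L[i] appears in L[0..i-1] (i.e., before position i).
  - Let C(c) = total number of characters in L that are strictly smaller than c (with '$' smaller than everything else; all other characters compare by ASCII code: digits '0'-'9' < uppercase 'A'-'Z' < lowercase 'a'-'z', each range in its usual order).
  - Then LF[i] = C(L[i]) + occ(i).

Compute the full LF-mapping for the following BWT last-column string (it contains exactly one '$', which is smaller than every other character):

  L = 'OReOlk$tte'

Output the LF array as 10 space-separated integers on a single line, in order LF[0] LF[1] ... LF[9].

Answer: 1 3 4 2 7 6 0 8 9 5

Derivation:
Char counts: '$':1, 'O':2, 'R':1, 'e':2, 'k':1, 'l':1, 't':2
C (first-col start): C('$')=0, C('O')=1, C('R')=3, C('e')=4, C('k')=6, C('l')=7, C('t')=8
L[0]='O': occ=0, LF[0]=C('O')+0=1+0=1
L[1]='R': occ=0, LF[1]=C('R')+0=3+0=3
L[2]='e': occ=0, LF[2]=C('e')+0=4+0=4
L[3]='O': occ=1, LF[3]=C('O')+1=1+1=2
L[4]='l': occ=0, LF[4]=C('l')+0=7+0=7
L[5]='k': occ=0, LF[5]=C('k')+0=6+0=6
L[6]='$': occ=0, LF[6]=C('$')+0=0+0=0
L[7]='t': occ=0, LF[7]=C('t')+0=8+0=8
L[8]='t': occ=1, LF[8]=C('t')+1=8+1=9
L[9]='e': occ=1, LF[9]=C('e')+1=4+1=5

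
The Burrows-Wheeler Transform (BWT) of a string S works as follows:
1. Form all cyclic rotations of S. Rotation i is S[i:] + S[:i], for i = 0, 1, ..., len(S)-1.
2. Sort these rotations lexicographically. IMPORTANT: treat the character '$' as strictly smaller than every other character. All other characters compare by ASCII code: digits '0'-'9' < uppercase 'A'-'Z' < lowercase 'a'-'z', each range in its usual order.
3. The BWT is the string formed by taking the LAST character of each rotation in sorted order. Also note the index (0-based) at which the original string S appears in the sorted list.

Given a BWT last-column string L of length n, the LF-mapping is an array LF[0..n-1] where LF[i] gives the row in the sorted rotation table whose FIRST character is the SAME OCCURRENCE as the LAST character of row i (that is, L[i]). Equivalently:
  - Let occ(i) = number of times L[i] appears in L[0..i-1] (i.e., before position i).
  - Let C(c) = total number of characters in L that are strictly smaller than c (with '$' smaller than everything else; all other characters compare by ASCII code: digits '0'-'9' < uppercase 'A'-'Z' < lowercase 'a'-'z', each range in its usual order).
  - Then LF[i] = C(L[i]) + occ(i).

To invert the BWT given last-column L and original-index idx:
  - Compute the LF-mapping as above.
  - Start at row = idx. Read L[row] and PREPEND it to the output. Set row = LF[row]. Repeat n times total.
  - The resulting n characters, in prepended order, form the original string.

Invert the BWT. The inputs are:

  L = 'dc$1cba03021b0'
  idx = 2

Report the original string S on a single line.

LF mapping: 13 11 0 4 12 9 8 1 7 2 6 5 10 3
Walk LF starting at row 2, prepending L[row]:
  step 1: row=2, L[2]='$', prepend. Next row=LF[2]=0
  step 2: row=0, L[0]='d', prepend. Next row=LF[0]=13
  step 3: row=13, L[13]='0', prepend. Next row=LF[13]=3
  step 4: row=3, L[3]='1', prepend. Next row=LF[3]=4
  step 5: row=4, L[4]='c', prepend. Next row=LF[4]=12
  step 6: row=12, L[12]='b', prepend. Next row=LF[12]=10
  step 7: row=10, L[10]='2', prepend. Next row=LF[10]=6
  step 8: row=6, L[6]='a', prepend. Next row=LF[6]=8
  step 9: row=8, L[8]='3', prepend. Next row=LF[8]=7
  step 10: row=7, L[7]='0', prepend. Next row=LF[7]=1
  step 11: row=1, L[1]='c', prepend. Next row=LF[1]=11
  step 12: row=11, L[11]='1', prepend. Next row=LF[11]=5
  step 13: row=5, L[5]='b', prepend. Next row=LF[5]=9
  step 14: row=9, L[9]='0', prepend. Next row=LF[9]=2
Reversed output: 0b1c03a2bc10d$

Answer: 0b1c03a2bc10d$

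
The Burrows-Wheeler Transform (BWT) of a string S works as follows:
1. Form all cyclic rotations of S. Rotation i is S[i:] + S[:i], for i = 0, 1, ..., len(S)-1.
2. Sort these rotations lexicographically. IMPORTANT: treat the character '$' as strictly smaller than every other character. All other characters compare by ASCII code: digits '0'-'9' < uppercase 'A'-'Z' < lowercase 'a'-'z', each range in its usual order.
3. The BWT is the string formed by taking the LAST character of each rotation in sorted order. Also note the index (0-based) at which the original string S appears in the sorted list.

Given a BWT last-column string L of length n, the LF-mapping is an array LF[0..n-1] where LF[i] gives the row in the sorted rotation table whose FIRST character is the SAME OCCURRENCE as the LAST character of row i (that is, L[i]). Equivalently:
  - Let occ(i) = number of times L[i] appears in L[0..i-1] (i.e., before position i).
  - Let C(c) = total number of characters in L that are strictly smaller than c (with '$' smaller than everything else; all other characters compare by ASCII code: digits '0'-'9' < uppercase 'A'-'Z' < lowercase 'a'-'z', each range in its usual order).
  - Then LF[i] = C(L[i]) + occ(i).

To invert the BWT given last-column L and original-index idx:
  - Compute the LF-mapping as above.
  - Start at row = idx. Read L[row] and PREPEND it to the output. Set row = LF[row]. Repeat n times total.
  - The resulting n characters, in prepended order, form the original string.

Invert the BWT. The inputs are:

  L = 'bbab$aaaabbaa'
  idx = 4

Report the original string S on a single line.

Answer: aabbaabbaaab$

Derivation:
LF mapping: 8 9 1 10 0 2 3 4 5 11 12 6 7
Walk LF starting at row 4, prepending L[row]:
  step 1: row=4, L[4]='$', prepend. Next row=LF[4]=0
  step 2: row=0, L[0]='b', prepend. Next row=LF[0]=8
  step 3: row=8, L[8]='a', prepend. Next row=LF[8]=5
  step 4: row=5, L[5]='a', prepend. Next row=LF[5]=2
  step 5: row=2, L[2]='a', prepend. Next row=LF[2]=1
  step 6: row=1, L[1]='b', prepend. Next row=LF[1]=9
  step 7: row=9, L[9]='b', prepend. Next row=LF[9]=11
  step 8: row=11, L[11]='a', prepend. Next row=LF[11]=6
  step 9: row=6, L[6]='a', prepend. Next row=LF[6]=3
  step 10: row=3, L[3]='b', prepend. Next row=LF[3]=10
  step 11: row=10, L[10]='b', prepend. Next row=LF[10]=12
  step 12: row=12, L[12]='a', prepend. Next row=LF[12]=7
  step 13: row=7, L[7]='a', prepend. Next row=LF[7]=4
Reversed output: aabbaabbaaab$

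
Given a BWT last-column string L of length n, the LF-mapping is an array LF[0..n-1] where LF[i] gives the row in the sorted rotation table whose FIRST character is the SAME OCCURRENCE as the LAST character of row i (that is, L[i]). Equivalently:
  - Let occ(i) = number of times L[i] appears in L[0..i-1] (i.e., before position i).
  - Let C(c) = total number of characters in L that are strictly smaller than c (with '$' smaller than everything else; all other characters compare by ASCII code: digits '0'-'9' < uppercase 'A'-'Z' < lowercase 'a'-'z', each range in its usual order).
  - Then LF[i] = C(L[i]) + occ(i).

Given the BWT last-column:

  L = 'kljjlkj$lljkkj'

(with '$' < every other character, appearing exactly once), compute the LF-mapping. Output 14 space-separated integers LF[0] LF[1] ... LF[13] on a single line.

Char counts: '$':1, 'j':5, 'k':4, 'l':4
C (first-col start): C('$')=0, C('j')=1, C('k')=6, C('l')=10
L[0]='k': occ=0, LF[0]=C('k')+0=6+0=6
L[1]='l': occ=0, LF[1]=C('l')+0=10+0=10
L[2]='j': occ=0, LF[2]=C('j')+0=1+0=1
L[3]='j': occ=1, LF[3]=C('j')+1=1+1=2
L[4]='l': occ=1, LF[4]=C('l')+1=10+1=11
L[5]='k': occ=1, LF[5]=C('k')+1=6+1=7
L[6]='j': occ=2, LF[6]=C('j')+2=1+2=3
L[7]='$': occ=0, LF[7]=C('$')+0=0+0=0
L[8]='l': occ=2, LF[8]=C('l')+2=10+2=12
L[9]='l': occ=3, LF[9]=C('l')+3=10+3=13
L[10]='j': occ=3, LF[10]=C('j')+3=1+3=4
L[11]='k': occ=2, LF[11]=C('k')+2=6+2=8
L[12]='k': occ=3, LF[12]=C('k')+3=6+3=9
L[13]='j': occ=4, LF[13]=C('j')+4=1+4=5

Answer: 6 10 1 2 11 7 3 0 12 13 4 8 9 5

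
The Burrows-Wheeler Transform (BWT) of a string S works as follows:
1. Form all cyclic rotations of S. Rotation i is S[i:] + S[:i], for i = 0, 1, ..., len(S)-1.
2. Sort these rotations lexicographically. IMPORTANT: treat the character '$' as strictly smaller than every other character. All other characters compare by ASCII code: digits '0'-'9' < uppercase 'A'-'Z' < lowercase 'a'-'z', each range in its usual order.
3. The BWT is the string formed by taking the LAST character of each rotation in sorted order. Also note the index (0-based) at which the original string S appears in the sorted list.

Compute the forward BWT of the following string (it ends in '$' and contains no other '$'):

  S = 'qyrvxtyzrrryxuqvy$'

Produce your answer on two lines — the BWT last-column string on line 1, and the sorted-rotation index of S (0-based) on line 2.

Answer: yu$zryrxxrqvyvqrty
2

Derivation:
All 18 rotations (rotation i = S[i:]+S[:i]):
  rot[0] = qyrvxtyzrrryxuqvy$
  rot[1] = yrvxtyzrrryxuqvy$q
  rot[2] = rvxtyzrrryxuqvy$qy
  rot[3] = vxtyzrrryxuqvy$qyr
  rot[4] = xtyzrrryxuqvy$qyrv
  rot[5] = tyzrrryxuqvy$qyrvx
  rot[6] = yzrrryxuqvy$qyrvxt
  rot[7] = zrrryxuqvy$qyrvxty
  rot[8] = rrryxuqvy$qyrvxtyz
  rot[9] = rryxuqvy$qyrvxtyzr
  rot[10] = ryxuqvy$qyrvxtyzrr
  rot[11] = yxuqvy$qyrvxtyzrrr
  rot[12] = xuqvy$qyrvxtyzrrry
  rot[13] = uqvy$qyrvxtyzrrryx
  rot[14] = qvy$qyrvxtyzrrryxu
  rot[15] = vy$qyrvxtyzrrryxuq
  rot[16] = y$qyrvxtyzrrryxuqv
  rot[17] = $qyrvxtyzrrryxuqvy
Sorted (with $ < everything):
  sorted[0] = $qyrvxtyzrrryxuqvy  (last char: 'y')
  sorted[1] = qvy$qyrvxtyzrrryxu  (last char: 'u')
  sorted[2] = qyrvxtyzrrryxuqvy$  (last char: '$')
  sorted[3] = rrryxuqvy$qyrvxtyz  (last char: 'z')
  sorted[4] = rryxuqvy$qyrvxtyzr  (last char: 'r')
  sorted[5] = rvxtyzrrryxuqvy$qy  (last char: 'y')
  sorted[6] = ryxuqvy$qyrvxtyzrr  (last char: 'r')
  sorted[7] = tyzrrryxuqvy$qyrvx  (last char: 'x')
  sorted[8] = uqvy$qyrvxtyzrrryx  (last char: 'x')
  sorted[9] = vxtyzrrryxuqvy$qyr  (last char: 'r')
  sorted[10] = vy$qyrvxtyzrrryxuq  (last char: 'q')
  sorted[11] = xtyzrrryxuqvy$qyrv  (last char: 'v')
  sorted[12] = xuqvy$qyrvxtyzrrry  (last char: 'y')
  sorted[13] = y$qyrvxtyzrrryxuqv  (last char: 'v')
  sorted[14] = yrvxtyzrrryxuqvy$q  (last char: 'q')
  sorted[15] = yxuqvy$qyrvxtyzrrr  (last char: 'r')
  sorted[16] = yzrrryxuqvy$qyrvxt  (last char: 't')
  sorted[17] = zrrryxuqvy$qyrvxty  (last char: 'y')
Last column: yu$zryrxxrqvyvqrty
Original string S is at sorted index 2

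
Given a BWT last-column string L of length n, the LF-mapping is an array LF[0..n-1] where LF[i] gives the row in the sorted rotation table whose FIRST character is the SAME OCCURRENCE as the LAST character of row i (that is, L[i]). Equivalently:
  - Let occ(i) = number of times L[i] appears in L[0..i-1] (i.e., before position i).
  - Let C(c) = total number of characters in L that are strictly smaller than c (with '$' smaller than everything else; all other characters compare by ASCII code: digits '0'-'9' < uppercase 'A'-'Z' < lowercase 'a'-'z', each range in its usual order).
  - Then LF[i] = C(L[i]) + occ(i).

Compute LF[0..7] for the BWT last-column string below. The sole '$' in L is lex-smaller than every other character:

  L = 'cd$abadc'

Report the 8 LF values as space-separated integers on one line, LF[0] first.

Char counts: '$':1, 'a':2, 'b':1, 'c':2, 'd':2
C (first-col start): C('$')=0, C('a')=1, C('b')=3, C('c')=4, C('d')=6
L[0]='c': occ=0, LF[0]=C('c')+0=4+0=4
L[1]='d': occ=0, LF[1]=C('d')+0=6+0=6
L[2]='$': occ=0, LF[2]=C('$')+0=0+0=0
L[3]='a': occ=0, LF[3]=C('a')+0=1+0=1
L[4]='b': occ=0, LF[4]=C('b')+0=3+0=3
L[5]='a': occ=1, LF[5]=C('a')+1=1+1=2
L[6]='d': occ=1, LF[6]=C('d')+1=6+1=7
L[7]='c': occ=1, LF[7]=C('c')+1=4+1=5

Answer: 4 6 0 1 3 2 7 5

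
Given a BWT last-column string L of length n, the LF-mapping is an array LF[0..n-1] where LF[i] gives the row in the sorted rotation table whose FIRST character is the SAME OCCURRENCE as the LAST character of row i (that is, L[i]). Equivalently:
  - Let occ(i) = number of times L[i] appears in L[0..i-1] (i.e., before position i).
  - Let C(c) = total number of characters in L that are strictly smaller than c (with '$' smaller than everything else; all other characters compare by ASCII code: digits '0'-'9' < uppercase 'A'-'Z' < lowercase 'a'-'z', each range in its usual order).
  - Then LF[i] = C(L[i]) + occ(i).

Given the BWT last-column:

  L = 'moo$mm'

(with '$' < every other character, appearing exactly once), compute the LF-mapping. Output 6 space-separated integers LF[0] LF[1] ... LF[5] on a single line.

Answer: 1 4 5 0 2 3

Derivation:
Char counts: '$':1, 'm':3, 'o':2
C (first-col start): C('$')=0, C('m')=1, C('o')=4
L[0]='m': occ=0, LF[0]=C('m')+0=1+0=1
L[1]='o': occ=0, LF[1]=C('o')+0=4+0=4
L[2]='o': occ=1, LF[2]=C('o')+1=4+1=5
L[3]='$': occ=0, LF[3]=C('$')+0=0+0=0
L[4]='m': occ=1, LF[4]=C('m')+1=1+1=2
L[5]='m': occ=2, LF[5]=C('m')+2=1+2=3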